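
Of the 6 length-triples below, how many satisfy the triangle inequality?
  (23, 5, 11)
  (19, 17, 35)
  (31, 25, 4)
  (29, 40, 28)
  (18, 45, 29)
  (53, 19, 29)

(5,11,23): 5+11 ≤ 23 → not valid
(17,19,35): 17+19 > 35 → valid
(4,25,31): 4+25 ≤ 31 → not valid
(28,29,40): 28+29 > 40 → valid
(18,29,45): 18+29 > 45 → valid
(19,29,53): 19+29 ≤ 53 → not valid
3 of the 6 triples form a triangle.

3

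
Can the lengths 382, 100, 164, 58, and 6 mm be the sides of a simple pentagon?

No

For a pentagon, each side must be shorter than the sum of the others.
Here the longest side is 382, but the remaining 4 sides sum to only 328.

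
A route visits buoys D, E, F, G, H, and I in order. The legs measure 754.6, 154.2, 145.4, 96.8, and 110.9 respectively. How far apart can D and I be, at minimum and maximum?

247.3 ≤ DI ≤ 1261.9

The maximum is all hops collinear in one direction: 754.6 + 154.2 + 145.4 + 96.8 + 110.9 = 1261.9.
The longest hop is 754.6; the others sum to 507.3. Folding the others back against it leaves at least 754.6 − 507.3 = 247.3.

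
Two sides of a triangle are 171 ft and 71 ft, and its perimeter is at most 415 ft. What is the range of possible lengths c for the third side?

Triangle inequality alone gives 100 < c < 242.
The perimeter condition gives c ≤ 415 − 171 − 71 = 173.
Intersecting the two: 100 < c ≤ 173.

100 < c ≤ 173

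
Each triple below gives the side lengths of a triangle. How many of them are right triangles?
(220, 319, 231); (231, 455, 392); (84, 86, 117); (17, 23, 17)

(220,319,231): 220²+231² = 101761 = 319² → right
(231,455,392): 231²+392² = 207025 = 455² → right
(84,86,117): 84²+86² = 14452 > 13689 = 117² → acute
(17,23,17): 17²+17² = 578 > 529 = 23² → acute
2 of the 4 are right.

2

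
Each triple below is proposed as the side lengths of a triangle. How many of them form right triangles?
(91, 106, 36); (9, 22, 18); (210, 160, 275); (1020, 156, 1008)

(91,106,36): 36²+91² = 9577 < 11236 = 106² → obtuse
(9,22,18): 9²+18² = 405 < 484 = 22² → obtuse
(210,160,275): 160²+210² = 69700 < 75625 = 275² → obtuse
(1020,156,1008): 156²+1008² = 1040400 = 1020² → right
1 of the 4 is right.

1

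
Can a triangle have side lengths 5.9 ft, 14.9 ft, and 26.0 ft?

The longest side is 26.0, but the other two sum to only 20.8.
20.8 < 26.0, so the triangle inequality fails.

No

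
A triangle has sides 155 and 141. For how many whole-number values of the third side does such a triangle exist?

The third side lies in the open interval (14, 296).
Integers from 15 to 295 inclusive: 295 − 15 + 1 = 281.

281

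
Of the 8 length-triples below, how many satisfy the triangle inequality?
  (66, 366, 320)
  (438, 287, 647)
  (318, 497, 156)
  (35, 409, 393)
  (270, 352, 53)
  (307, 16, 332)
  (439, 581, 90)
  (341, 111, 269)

4

(66,320,366): 66+320 > 366 → valid
(287,438,647): 287+438 > 647 → valid
(156,318,497): 156+318 ≤ 497 → not valid
(35,393,409): 35+393 > 409 → valid
(53,270,352): 53+270 ≤ 352 → not valid
(16,307,332): 16+307 ≤ 332 → not valid
(90,439,581): 90+439 ≤ 581 → not valid
(111,269,341): 111+269 > 341 → valid
4 of the 8 triples form a triangle.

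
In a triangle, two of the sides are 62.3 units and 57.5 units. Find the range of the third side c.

4.8 < c < 119.8

By the triangle inequality, c must be less than 62.3 + 57.5 = 119.8 and greater than |62.3 − 57.5| = 4.8.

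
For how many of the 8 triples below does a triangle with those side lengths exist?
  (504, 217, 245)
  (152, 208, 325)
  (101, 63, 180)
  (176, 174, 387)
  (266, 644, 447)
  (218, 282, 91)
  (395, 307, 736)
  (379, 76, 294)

3

(217,245,504): 217+245 ≤ 504 → not valid
(152,208,325): 152+208 > 325 → valid
(63,101,180): 63+101 ≤ 180 → not valid
(174,176,387): 174+176 ≤ 387 → not valid
(266,447,644): 266+447 > 644 → valid
(91,218,282): 91+218 > 282 → valid
(307,395,736): 307+395 ≤ 736 → not valid
(76,294,379): 76+294 ≤ 379 → not valid
3 of the 8 triples form a triangle.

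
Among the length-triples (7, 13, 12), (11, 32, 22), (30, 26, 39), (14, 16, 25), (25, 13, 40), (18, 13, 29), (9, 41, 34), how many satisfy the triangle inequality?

6

(7,12,13): 7+12 > 13 → valid
(11,22,32): 11+22 > 32 → valid
(26,30,39): 26+30 > 39 → valid
(14,16,25): 14+16 > 25 → valid
(13,25,40): 13+25 ≤ 40 → not valid
(13,18,29): 13+18 > 29 → valid
(9,34,41): 9+34 > 41 → valid
6 of the 7 triples form a triangle.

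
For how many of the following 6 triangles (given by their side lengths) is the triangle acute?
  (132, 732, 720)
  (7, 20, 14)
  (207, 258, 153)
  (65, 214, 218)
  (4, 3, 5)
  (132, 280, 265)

2

(132,732,720): 132²+720² = 535824 = 732² → right
(7,20,14): 7²+14² = 245 < 400 = 20² → obtuse
(207,258,153): 153²+207² = 66258 < 66564 = 258² → obtuse
(65,214,218): 65²+214² = 50021 > 47524 = 218² → acute
(4,3,5): 3²+4² = 25 = 5² → right
(132,280,265): 132²+265² = 87649 > 78400 = 280² → acute
2 of the 6 are acute.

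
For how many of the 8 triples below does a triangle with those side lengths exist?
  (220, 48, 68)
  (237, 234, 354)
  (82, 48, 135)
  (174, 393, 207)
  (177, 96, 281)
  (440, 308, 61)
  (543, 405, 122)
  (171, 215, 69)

(48,68,220): 48+68 ≤ 220 → not valid
(234,237,354): 234+237 > 354 → valid
(48,82,135): 48+82 ≤ 135 → not valid
(174,207,393): 174+207 ≤ 393 → not valid
(96,177,281): 96+177 ≤ 281 → not valid
(61,308,440): 61+308 ≤ 440 → not valid
(122,405,543): 122+405 ≤ 543 → not valid
(69,171,215): 69+171 > 215 → valid
2 of the 8 triples form a triangle.

2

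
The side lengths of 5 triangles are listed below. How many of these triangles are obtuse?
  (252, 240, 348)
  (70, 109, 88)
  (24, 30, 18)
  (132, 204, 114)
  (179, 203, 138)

1

(252,240,348): 240²+252² = 121104 = 348² → right
(70,109,88): 70²+88² = 12644 > 11881 = 109² → acute
(24,30,18): 18²+24² = 900 = 30² → right
(132,204,114): 114²+132² = 30420 < 41616 = 204² → obtuse
(179,203,138): 138²+179² = 51085 > 41209 = 203² → acute
1 of the 5 is obtuse.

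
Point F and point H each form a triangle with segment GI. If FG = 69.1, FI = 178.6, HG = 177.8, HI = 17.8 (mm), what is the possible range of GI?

From triangle FGI: |69.1 − 178.6| < GI < 69.1 + 178.6, i.e. 109.5 < GI < 247.7.
From triangle HGI: 160.0 < GI < 195.6.
Both must hold, so GI lies in the intersection.

160.0 < GI < 195.6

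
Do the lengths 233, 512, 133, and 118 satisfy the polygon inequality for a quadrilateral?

For a quadrilateral, each side must be shorter than the sum of the others.
Here the longest side is 512, but the remaining 3 sides sum to only 484.

No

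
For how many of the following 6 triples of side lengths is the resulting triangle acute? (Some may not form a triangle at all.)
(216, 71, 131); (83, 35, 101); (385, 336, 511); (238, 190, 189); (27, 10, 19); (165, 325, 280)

1

(216,71,131): 71+131 ≤ 216, not a triangle
(83,35,101): 35²+83² = 8114 < 10201 = 101² → obtuse
(385,336,511): 336²+385² = 261121 = 511² → right
(238,190,189): 189²+190² = 71821 > 56644 = 238² → acute
(27,10,19): 10²+19² = 461 < 729 = 27² → obtuse
(165,325,280): 165²+280² = 105625 = 325² → right
1 of the 6 is acute.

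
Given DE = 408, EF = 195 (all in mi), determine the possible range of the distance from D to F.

By the triangle inequality, |408 − 195| ≤ DF ≤ 408 + 195.

213 ≤ DF ≤ 603 mi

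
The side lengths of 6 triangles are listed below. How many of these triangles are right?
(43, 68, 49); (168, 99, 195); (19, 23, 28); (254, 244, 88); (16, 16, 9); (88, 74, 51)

(43,68,49): 43²+49² = 4250 < 4624 = 68² → obtuse
(168,99,195): 99²+168² = 38025 = 195² → right
(19,23,28): 19²+23² = 890 > 784 = 28² → acute
(254,244,88): 88²+244² = 67280 > 64516 = 254² → acute
(16,16,9): 9²+16² = 337 > 256 = 16² → acute
(88,74,51): 51²+74² = 8077 > 7744 = 88² → acute
1 of the 6 is right.

1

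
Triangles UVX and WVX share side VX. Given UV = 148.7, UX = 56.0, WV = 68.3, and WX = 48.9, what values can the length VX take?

From triangle UVX: |148.7 − 56.0| < VX < 148.7 + 56.0, i.e. 92.7 < VX < 204.7.
From triangle WVX: 19.4 < VX < 117.2.
Both must hold, so VX lies in the intersection.

92.7 < VX < 117.2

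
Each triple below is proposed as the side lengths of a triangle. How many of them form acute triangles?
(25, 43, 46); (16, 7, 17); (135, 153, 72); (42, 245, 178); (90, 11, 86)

(25,43,46): 25²+43² = 2474 > 2116 = 46² → acute
(16,7,17): 7²+16² = 305 > 289 = 17² → acute
(135,153,72): 72²+135² = 23409 = 153² → right
(42,245,178): 42+178 ≤ 245, not a triangle
(90,11,86): 11²+86² = 7517 < 8100 = 90² → obtuse
2 of the 5 are acute.

2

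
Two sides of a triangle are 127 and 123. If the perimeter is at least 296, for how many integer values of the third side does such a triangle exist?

204

Triangle inequality: 4 < x < 250. Perimeter ≥ 296 gives x ≥ 296 − 127 − 123 = 46.
So 46 ≤ x < 250; integers 46 through 249: 204 values.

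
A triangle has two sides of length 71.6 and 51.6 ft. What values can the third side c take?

By the triangle inequality, c must be less than 71.6 + 51.6 = 123.2 and greater than |71.6 − 51.6| = 20.0.

20.0 < c < 123.2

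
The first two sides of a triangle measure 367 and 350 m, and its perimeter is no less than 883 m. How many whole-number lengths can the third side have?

Triangle inequality: 17 < x < 717. Perimeter ≥ 883 gives x ≥ 883 − 367 − 350 = 166.
So 166 ≤ x < 717; integers 166 through 716: 551 values.

551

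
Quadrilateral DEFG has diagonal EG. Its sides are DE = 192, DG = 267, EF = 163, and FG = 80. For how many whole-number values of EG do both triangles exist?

159

From triangle DEG: 75 < EG < 459.
From triangle FEG: 83 < EG < 243.
Intersection: 83 < EG < 243, so integers 84 through 242: 159 values.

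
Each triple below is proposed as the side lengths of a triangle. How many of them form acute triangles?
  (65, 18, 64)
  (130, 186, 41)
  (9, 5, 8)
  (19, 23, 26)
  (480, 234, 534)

(65,18,64): 18²+64² = 4420 > 4225 = 65² → acute
(130,186,41): 41+130 ≤ 186, not a triangle
(9,5,8): 5²+8² = 89 > 81 = 9² → acute
(19,23,26): 19²+23² = 890 > 676 = 26² → acute
(480,234,534): 234²+480² = 285156 = 534² → right
3 of the 5 are acute.

3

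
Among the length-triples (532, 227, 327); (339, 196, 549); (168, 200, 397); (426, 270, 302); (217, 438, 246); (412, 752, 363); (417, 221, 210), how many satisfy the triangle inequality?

5

(227,327,532): 227+327 > 532 → valid
(196,339,549): 196+339 ≤ 549 → not valid
(168,200,397): 168+200 ≤ 397 → not valid
(270,302,426): 270+302 > 426 → valid
(217,246,438): 217+246 > 438 → valid
(363,412,752): 363+412 > 752 → valid
(210,221,417): 210+221 > 417 → valid
5 of the 7 triples form a triangle.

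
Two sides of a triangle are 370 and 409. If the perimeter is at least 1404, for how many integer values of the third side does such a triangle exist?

Triangle inequality: 39 < x < 779. Perimeter ≥ 1404 gives x ≥ 1404 − 370 − 409 = 625.
So 625 ≤ x < 779; integers 625 through 778: 154 values.

154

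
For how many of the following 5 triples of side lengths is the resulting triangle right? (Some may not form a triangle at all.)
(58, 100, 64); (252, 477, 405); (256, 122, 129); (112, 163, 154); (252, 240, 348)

2

(58,100,64): 58²+64² = 7460 < 10000 = 100² → obtuse
(252,477,405): 252²+405² = 227529 = 477² → right
(256,122,129): 122+129 ≤ 256, not a triangle
(112,163,154): 112²+154² = 36260 > 26569 = 163² → acute
(252,240,348): 240²+252² = 121104 = 348² → right
2 of the 5 are right.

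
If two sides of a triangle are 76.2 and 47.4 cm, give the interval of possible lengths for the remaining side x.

28.8 < x < 123.6 (cm)

By the triangle inequality, x must be less than 76.2 + 47.4 = 123.6 and greater than |76.2 − 47.4| = 28.8.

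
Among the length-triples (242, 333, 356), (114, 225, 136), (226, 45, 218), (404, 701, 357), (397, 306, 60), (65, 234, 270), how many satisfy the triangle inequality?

(242,333,356): 242+333 > 356 → valid
(114,136,225): 114+136 > 225 → valid
(45,218,226): 45+218 > 226 → valid
(357,404,701): 357+404 > 701 → valid
(60,306,397): 60+306 ≤ 397 → not valid
(65,234,270): 65+234 > 270 → valid
5 of the 6 triples form a triangle.

5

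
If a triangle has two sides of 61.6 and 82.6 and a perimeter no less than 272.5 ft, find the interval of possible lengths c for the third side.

128.3 ≤ c < 144.2

Triangle inequality alone gives 21.0 < c < 144.2.
The perimeter condition gives c ≥ 272.5 − 61.6 − 82.6 = 128.3.
Intersecting the two: 128.3 ≤ c < 144.2.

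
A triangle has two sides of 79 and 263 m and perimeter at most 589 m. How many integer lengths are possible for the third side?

Triangle inequality: 184 < x < 342. Perimeter ≤ 589 gives x ≤ 589 − 79 − 263 = 247.
So 184 < x ≤ 247; integers 185 through 247: 63 values.

63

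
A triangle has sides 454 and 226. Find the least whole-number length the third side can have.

The third side must be strictly greater than |454 − 226| = 228.
The smallest integer above 228 is 229.

229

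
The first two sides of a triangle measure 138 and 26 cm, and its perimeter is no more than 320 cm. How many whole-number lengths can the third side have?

44

Triangle inequality: 112 < x < 164. Perimeter ≤ 320 gives x ≤ 320 − 138 − 26 = 156.
So 112 < x ≤ 156; integers 113 through 156: 44 values.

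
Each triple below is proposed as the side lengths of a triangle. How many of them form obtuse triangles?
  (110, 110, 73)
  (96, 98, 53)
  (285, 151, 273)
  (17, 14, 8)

(110,110,73): 73²+110² = 17429 > 12100 = 110² → acute
(96,98,53): 53²+96² = 12025 > 9604 = 98² → acute
(285,151,273): 151²+273² = 97330 > 81225 = 285² → acute
(17,14,8): 8²+14² = 260 < 289 = 17² → obtuse
1 of the 4 is obtuse.

1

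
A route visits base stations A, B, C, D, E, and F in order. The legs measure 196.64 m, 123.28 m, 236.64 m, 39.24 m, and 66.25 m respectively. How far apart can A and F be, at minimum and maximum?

0 ≤ AF ≤ 662.05 m

The maximum is all hops collinear in one direction: 196.64 + 123.28 + 236.64 + 39.24 + 66.25 = 662.05.
The longest hop is 236.64; the others sum to 425.41. Since 236.64 ≤ 425.41, the path can fold back on itself completely, so the minimum distance is 0.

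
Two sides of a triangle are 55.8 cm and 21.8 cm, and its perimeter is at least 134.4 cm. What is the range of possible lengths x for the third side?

56.8 ≤ x < 77.6

Triangle inequality alone gives 34.0 < x < 77.6.
The perimeter condition gives x ≥ 134.4 − 55.8 − 21.8 = 56.8.
Intersecting the two: 56.8 ≤ x < 77.6.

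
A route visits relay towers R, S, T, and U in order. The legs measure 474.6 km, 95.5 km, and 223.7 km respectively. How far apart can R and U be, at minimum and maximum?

The maximum is all hops collinear in one direction: 474.6 + 95.5 + 223.7 = 793.8.
The longest hop is 474.6; the others sum to 319.2. Folding the others back against it leaves at least 474.6 − 319.2 = 155.4.

155.4 ≤ RU ≤ 793.8 km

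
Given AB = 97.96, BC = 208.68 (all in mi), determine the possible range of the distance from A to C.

By the triangle inequality, |97.96 − 208.68| ≤ AC ≤ 97.96 + 208.68.

110.72 ≤ AC ≤ 306.64 mi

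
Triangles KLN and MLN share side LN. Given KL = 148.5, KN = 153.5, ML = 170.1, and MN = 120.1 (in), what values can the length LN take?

50.0 < LN < 290.2

From triangle KLN: |148.5 − 153.5| < LN < 148.5 + 153.5, i.e. 5.0 < LN < 302.0.
From triangle MLN: 50.0 < LN < 290.2.
Both must hold, so LN lies in the intersection.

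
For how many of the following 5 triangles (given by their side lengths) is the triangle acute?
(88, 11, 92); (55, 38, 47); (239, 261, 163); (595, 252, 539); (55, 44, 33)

2

(88,11,92): 11²+88² = 7865 < 8464 = 92² → obtuse
(55,38,47): 38²+47² = 3653 > 3025 = 55² → acute
(239,261,163): 163²+239² = 83690 > 68121 = 261² → acute
(595,252,539): 252²+539² = 354025 = 595² → right
(55,44,33): 33²+44² = 3025 = 55² → right
2 of the 5 are acute.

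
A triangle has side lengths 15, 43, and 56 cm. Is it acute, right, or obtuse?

obtuse

Compare the square of the longest side to the sum of squares of the other two: 15² + 43² = 2074 < 3136 = 56².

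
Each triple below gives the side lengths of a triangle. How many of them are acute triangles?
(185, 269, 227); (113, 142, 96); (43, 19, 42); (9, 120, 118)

(185,269,227): 185²+227² = 85754 > 72361 = 269² → acute
(113,142,96): 96²+113² = 21985 > 20164 = 142² → acute
(43,19,42): 19²+42² = 2125 > 1849 = 43² → acute
(9,120,118): 9²+118² = 14005 < 14400 = 120² → obtuse
3 of the 4 are acute.

3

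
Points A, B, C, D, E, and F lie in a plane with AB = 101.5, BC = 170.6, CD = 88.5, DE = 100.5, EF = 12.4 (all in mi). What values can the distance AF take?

0 ≤ AF ≤ 473.5 mi

The maximum is all hops collinear in one direction: 101.5 + 170.6 + 88.5 + 100.5 + 12.4 = 473.5.
The longest hop is 170.6; the others sum to 302.9. Since 170.6 ≤ 302.9, the path can fold back on itself completely, so the minimum distance is 0.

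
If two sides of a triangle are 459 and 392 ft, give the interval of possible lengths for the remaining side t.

67 < t < 851

By the triangle inequality, t must be less than 459 + 392 = 851 and greater than |459 − 392| = 67.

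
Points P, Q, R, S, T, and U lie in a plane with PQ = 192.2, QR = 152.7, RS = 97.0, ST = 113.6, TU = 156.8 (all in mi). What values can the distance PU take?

0 ≤ PU ≤ 712.3 mi

The maximum is all hops collinear in one direction: 192.2 + 152.7 + 97.0 + 113.6 + 156.8 = 712.3.
The longest hop is 192.2; the others sum to 520.1. Since 192.2 ≤ 520.1, the path can fold back on itself completely, so the minimum distance is 0.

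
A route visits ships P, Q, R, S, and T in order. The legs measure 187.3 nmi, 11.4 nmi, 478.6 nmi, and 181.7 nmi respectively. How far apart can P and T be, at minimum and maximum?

98.2 ≤ PT ≤ 859.0 nmi

The maximum is all hops collinear in one direction: 187.3 + 11.4 + 478.6 + 181.7 = 859.0.
The longest hop is 478.6; the others sum to 380.4. Folding the others back against it leaves at least 478.6 − 380.4 = 98.2.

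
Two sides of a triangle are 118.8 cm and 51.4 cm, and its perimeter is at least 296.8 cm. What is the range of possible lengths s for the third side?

Triangle inequality alone gives 67.4 < s < 170.2.
The perimeter condition gives s ≥ 296.8 − 118.8 − 51.4 = 126.6.
Intersecting the two: 126.6 ≤ s < 170.2.

126.6 ≤ s < 170.2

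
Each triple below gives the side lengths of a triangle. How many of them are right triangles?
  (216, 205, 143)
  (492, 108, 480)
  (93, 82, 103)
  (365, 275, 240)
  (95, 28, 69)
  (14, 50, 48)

3

(216,205,143): 143²+205² = 62474 > 46656 = 216² → acute
(492,108,480): 108²+480² = 242064 = 492² → right
(93,82,103): 82²+93² = 15373 > 10609 = 103² → acute
(365,275,240): 240²+275² = 133225 = 365² → right
(95,28,69): 28²+69² = 5545 < 9025 = 95² → obtuse
(14,50,48): 14²+48² = 2500 = 50² → right
3 of the 6 are right.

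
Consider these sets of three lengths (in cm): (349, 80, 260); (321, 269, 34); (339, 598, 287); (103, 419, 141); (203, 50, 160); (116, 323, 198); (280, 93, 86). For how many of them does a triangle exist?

(80,260,349): 80+260 ≤ 349 → not valid
(34,269,321): 34+269 ≤ 321 → not valid
(287,339,598): 287+339 > 598 → valid
(103,141,419): 103+141 ≤ 419 → not valid
(50,160,203): 50+160 > 203 → valid
(116,198,323): 116+198 ≤ 323 → not valid
(86,93,280): 86+93 ≤ 280 → not valid
2 of the 7 triples form a triangle.

2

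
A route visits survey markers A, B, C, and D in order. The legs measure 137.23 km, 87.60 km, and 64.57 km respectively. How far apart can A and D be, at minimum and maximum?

The maximum is all hops collinear in one direction: 137.23 + 87.60 + 64.57 = 289.40.
The longest hop is 137.23; the others sum to 152.17. Since 137.23 ≤ 152.17, the path can fold back on itself completely, so the minimum distance is 0.

0 ≤ AD ≤ 289.40 km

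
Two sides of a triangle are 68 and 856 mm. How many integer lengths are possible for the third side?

The third side lies in the open interval (788, 924).
Integers from 789 to 923 inclusive: 923 − 789 + 1 = 135.

135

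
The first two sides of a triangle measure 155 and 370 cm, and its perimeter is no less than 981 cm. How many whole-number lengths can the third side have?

Triangle inequality: 215 < x < 525. Perimeter ≥ 981 gives x ≥ 981 − 155 − 370 = 456.
So 456 ≤ x < 525; integers 456 through 524: 69 values.

69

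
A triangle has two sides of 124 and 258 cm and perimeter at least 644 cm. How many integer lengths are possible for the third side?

Triangle inequality: 134 < x < 382. Perimeter ≥ 644 gives x ≥ 644 − 124 − 258 = 262.
So 262 ≤ x < 382; integers 262 through 381: 120 values.

120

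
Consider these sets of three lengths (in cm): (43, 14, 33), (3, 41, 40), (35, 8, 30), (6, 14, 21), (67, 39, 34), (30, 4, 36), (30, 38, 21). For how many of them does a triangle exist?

5

(14,33,43): 14+33 > 43 → valid
(3,40,41): 3+40 > 41 → valid
(8,30,35): 8+30 > 35 → valid
(6,14,21): 6+14 ≤ 21 → not valid
(34,39,67): 34+39 > 67 → valid
(4,30,36): 4+30 ≤ 36 → not valid
(21,30,38): 21+30 > 38 → valid
5 of the 7 triples form a triangle.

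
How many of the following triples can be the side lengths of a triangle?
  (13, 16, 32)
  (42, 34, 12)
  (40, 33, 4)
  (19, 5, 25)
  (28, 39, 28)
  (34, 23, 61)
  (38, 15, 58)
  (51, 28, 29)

(13,16,32): 13+16 ≤ 32 → not valid
(12,34,42): 12+34 > 42 → valid
(4,33,40): 4+33 ≤ 40 → not valid
(5,19,25): 5+19 ≤ 25 → not valid
(28,28,39): 28+28 > 39 → valid
(23,34,61): 23+34 ≤ 61 → not valid
(15,38,58): 15+38 ≤ 58 → not valid
(28,29,51): 28+29 > 51 → valid
3 of the 8 triples form a triangle.

3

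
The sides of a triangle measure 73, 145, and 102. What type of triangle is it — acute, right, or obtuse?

Compare the square of the longest side to the sum of squares of the other two: 73² + 102² = 15733 < 21025 = 145².

obtuse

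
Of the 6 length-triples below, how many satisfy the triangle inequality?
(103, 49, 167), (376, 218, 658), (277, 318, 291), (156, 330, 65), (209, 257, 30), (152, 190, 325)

(49,103,167): 49+103 ≤ 167 → not valid
(218,376,658): 218+376 ≤ 658 → not valid
(277,291,318): 277+291 > 318 → valid
(65,156,330): 65+156 ≤ 330 → not valid
(30,209,257): 30+209 ≤ 257 → not valid
(152,190,325): 152+190 > 325 → valid
2 of the 6 triples form a triangle.

2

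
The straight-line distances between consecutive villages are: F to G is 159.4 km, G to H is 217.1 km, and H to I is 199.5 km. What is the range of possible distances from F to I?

The maximum is all hops collinear in one direction: 159.4 + 217.1 + 199.5 = 576.0.
The longest hop is 217.1; the others sum to 358.9. Since 217.1 ≤ 358.9, the path can fold back on itself completely, so the minimum distance is 0.

0 ≤ FI ≤ 576.0 km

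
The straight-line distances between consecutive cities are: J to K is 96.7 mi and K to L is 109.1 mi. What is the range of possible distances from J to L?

12.4 ≤ JL ≤ 205.8 mi

By the triangle inequality, |96.7 − 109.1| ≤ JL ≤ 96.7 + 109.1.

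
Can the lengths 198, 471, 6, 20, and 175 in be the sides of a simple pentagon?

No

For a pentagon, each side must be shorter than the sum of the others.
Here the longest side is 471, but the remaining 4 sides sum to only 399.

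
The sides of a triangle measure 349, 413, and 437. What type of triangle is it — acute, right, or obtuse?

Compare the square of the longest side to the sum of squares of the other two: 349² + 413² = 292370 > 190969 = 437².

acute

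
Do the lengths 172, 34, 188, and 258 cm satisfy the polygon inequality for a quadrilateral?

Yes

A quadrilateral exists iff every side is shorter than the sum of the others — equivalently, the longest side is less than the sum of the rest.
Longest side 258 < 394 (sum of the remaining 3), so yes.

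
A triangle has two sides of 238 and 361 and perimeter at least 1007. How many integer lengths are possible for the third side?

Triangle inequality: 123 < x < 599. Perimeter ≥ 1007 gives x ≥ 1007 − 238 − 361 = 408.
So 408 ≤ x < 599; integers 408 through 598: 191 values.

191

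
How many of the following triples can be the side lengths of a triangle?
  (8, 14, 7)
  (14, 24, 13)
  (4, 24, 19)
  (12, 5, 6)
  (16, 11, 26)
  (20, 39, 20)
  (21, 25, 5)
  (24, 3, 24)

6

(7,8,14): 7+8 > 14 → valid
(13,14,24): 13+14 > 24 → valid
(4,19,24): 4+19 ≤ 24 → not valid
(5,6,12): 5+6 ≤ 12 → not valid
(11,16,26): 11+16 > 26 → valid
(20,20,39): 20+20 > 39 → valid
(5,21,25): 5+21 > 25 → valid
(3,24,24): 3+24 > 24 → valid
6 of the 8 triples form a triangle.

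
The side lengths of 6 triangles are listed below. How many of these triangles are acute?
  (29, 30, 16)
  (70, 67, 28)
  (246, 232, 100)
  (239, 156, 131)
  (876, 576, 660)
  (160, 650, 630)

(29,30,16): 16²+29² = 1097 > 900 = 30² → acute
(70,67,28): 28²+67² = 5273 > 4900 = 70² → acute
(246,232,100): 100²+232² = 63824 > 60516 = 246² → acute
(239,156,131): 131²+156² = 41497 < 57121 = 239² → obtuse
(876,576,660): 576²+660² = 767376 = 876² → right
(160,650,630): 160²+630² = 422500 = 650² → right
3 of the 6 are acute.

3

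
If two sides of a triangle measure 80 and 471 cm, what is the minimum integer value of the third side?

The third side must be strictly greater than |80 − 471| = 391.
The smallest integer above 391 is 392.

392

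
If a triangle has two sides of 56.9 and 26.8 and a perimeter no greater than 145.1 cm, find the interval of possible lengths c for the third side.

Triangle inequality alone gives 30.1 < c < 83.7.
The perimeter condition gives c ≤ 145.1 − 56.9 − 26.8 = 61.4.
Intersecting the two: 30.1 < c ≤ 61.4.

30.1 < c ≤ 61.4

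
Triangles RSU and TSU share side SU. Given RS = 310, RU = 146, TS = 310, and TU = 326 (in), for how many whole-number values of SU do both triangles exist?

291

From triangle RSU: 164 < SU < 456.
From triangle TSU: 16 < SU < 636.
Intersection: 164 < SU < 456, so integers 165 through 455: 291 values.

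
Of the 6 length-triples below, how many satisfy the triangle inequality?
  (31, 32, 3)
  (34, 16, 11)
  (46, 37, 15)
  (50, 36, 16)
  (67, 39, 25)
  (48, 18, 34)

(3,31,32): 3+31 > 32 → valid
(11,16,34): 11+16 ≤ 34 → not valid
(15,37,46): 15+37 > 46 → valid
(16,36,50): 16+36 > 50 → valid
(25,39,67): 25+39 ≤ 67 → not valid
(18,34,48): 18+34 > 48 → valid
4 of the 6 triples form a triangle.

4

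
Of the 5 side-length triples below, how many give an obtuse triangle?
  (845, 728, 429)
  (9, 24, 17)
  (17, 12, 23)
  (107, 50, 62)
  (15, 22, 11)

(845,728,429): 429²+728² = 714025 = 845² → right
(9,24,17): 9²+17² = 370 < 576 = 24² → obtuse
(17,12,23): 12²+17² = 433 < 529 = 23² → obtuse
(107,50,62): 50²+62² = 6344 < 11449 = 107² → obtuse
(15,22,11): 11²+15² = 346 < 484 = 22² → obtuse
4 of the 5 are obtuse.

4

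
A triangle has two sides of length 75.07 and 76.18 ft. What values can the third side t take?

By the triangle inequality, t must be less than 75.07 + 76.18 = 151.25 and greater than |75.07 − 76.18| = 1.11.

1.11 < t < 151.25 (ft)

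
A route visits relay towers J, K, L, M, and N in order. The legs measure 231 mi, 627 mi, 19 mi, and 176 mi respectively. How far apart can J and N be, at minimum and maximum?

The maximum is all hops collinear in one direction: 231 + 627 + 19 + 176 = 1053.
The longest hop is 627; the others sum to 426. Folding the others back against it leaves at least 627 − 426 = 201.

201 ≤ JN ≤ 1053 mi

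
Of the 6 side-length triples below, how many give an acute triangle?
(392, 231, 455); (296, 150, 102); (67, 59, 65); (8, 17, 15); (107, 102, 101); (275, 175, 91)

(392,231,455): 231²+392² = 207025 = 455² → right
(296,150,102): 102+150 ≤ 296, not a triangle
(67,59,65): 59²+65² = 7706 > 4489 = 67² → acute
(8,17,15): 8²+15² = 289 = 17² → right
(107,102,101): 101²+102² = 20605 > 11449 = 107² → acute
(275,175,91): 91+175 ≤ 275, not a triangle
2 of the 6 are acute.

2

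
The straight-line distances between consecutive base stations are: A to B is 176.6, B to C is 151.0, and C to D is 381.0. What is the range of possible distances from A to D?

The maximum is all hops collinear in one direction: 176.6 + 151.0 + 381.0 = 708.6.
The longest hop is 381.0; the others sum to 327.6. Folding the others back against it leaves at least 381.0 − 327.6 = 53.4.

53.4 ≤ AD ≤ 708.6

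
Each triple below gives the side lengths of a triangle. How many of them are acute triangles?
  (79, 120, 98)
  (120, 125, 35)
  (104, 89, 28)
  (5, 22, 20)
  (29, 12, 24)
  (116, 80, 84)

(79,120,98): 79²+98² = 15845 > 14400 = 120² → acute
(120,125,35): 35²+120² = 15625 = 125² → right
(104,89,28): 28²+89² = 8705 < 10816 = 104² → obtuse
(5,22,20): 5²+20² = 425 < 484 = 22² → obtuse
(29,12,24): 12²+24² = 720 < 841 = 29² → obtuse
(116,80,84): 80²+84² = 13456 = 116² → right
1 of the 6 is acute.

1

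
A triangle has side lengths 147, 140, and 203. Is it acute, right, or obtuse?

right

Compare the square of the longest side to the sum of squares of the other two: 140² + 147² = 41209 = 203².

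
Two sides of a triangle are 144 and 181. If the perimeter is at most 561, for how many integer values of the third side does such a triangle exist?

Triangle inequality: 37 < x < 325. Perimeter ≤ 561 gives x ≤ 561 − 144 − 181 = 236.
So 37 < x ≤ 236; integers 38 through 236: 199 values.

199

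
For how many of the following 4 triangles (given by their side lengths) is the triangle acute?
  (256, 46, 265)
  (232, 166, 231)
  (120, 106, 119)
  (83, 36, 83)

(256,46,265): 46²+256² = 67652 < 70225 = 265² → obtuse
(232,166,231): 166²+231² = 80917 > 53824 = 232² → acute
(120,106,119): 106²+119² = 25397 > 14400 = 120² → acute
(83,36,83): 36²+83² = 8185 > 6889 = 83² → acute
3 of the 4 are acute.

3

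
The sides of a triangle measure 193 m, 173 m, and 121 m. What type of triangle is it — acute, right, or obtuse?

acute

Compare the square of the longest side to the sum of squares of the other two: 121² + 173² = 44570 > 37249 = 193².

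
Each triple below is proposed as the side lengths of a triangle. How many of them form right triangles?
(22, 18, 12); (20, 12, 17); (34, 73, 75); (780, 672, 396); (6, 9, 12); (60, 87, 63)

2

(22,18,12): 12²+18² = 468 < 484 = 22² → obtuse
(20,12,17): 12²+17² = 433 > 400 = 20² → acute
(34,73,75): 34²+73² = 6485 > 5625 = 75² → acute
(780,672,396): 396²+672² = 608400 = 780² → right
(6,9,12): 6²+9² = 117 < 144 = 12² → obtuse
(60,87,63): 60²+63² = 7569 = 87² → right
2 of the 6 are right.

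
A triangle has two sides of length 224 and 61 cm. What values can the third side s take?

163 < s < 285 (cm)

By the triangle inequality, s must be less than 224 + 61 = 285 and greater than |224 − 61| = 163.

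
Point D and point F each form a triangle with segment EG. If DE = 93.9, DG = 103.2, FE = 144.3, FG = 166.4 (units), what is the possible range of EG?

From triangle DEG: |93.9 − 103.2| < EG < 93.9 + 103.2, i.e. 9.3 < EG < 197.1.
From triangle FEG: 22.1 < EG < 310.7.
Both must hold, so EG lies in the intersection.

22.1 < EG < 197.1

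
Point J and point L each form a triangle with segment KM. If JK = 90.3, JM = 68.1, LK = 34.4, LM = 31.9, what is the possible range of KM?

From triangle JKM: |90.3 − 68.1| < KM < 90.3 + 68.1, i.e. 22.2 < KM < 158.4.
From triangle LKM: 2.5 < KM < 66.3.
Both must hold, so KM lies in the intersection.

22.2 < KM < 66.3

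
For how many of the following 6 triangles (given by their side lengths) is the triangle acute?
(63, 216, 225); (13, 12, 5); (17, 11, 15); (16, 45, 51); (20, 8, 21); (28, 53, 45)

(63,216,225): 63²+216² = 50625 = 225² → right
(13,12,5): 5²+12² = 169 = 13² → right
(17,11,15): 11²+15² = 346 > 289 = 17² → acute
(16,45,51): 16²+45² = 2281 < 2601 = 51² → obtuse
(20,8,21): 8²+20² = 464 > 441 = 21² → acute
(28,53,45): 28²+45² = 2809 = 53² → right
2 of the 6 are acute.

2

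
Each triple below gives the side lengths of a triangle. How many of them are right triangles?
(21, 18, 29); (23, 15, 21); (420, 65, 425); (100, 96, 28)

(21,18,29): 18²+21² = 765 < 841 = 29² → obtuse
(23,15,21): 15²+21² = 666 > 529 = 23² → acute
(420,65,425): 65²+420² = 180625 = 425² → right
(100,96,28): 28²+96² = 10000 = 100² → right
2 of the 4 are right.

2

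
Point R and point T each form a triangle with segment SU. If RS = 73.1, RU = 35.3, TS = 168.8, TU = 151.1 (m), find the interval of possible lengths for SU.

From triangle RSU: |73.1 − 35.3| < SU < 73.1 + 35.3, i.e. 37.8 < SU < 108.4.
From triangle TSU: 17.7 < SU < 319.9.
Both must hold, so SU lies in the intersection.

37.8 < SU < 108.4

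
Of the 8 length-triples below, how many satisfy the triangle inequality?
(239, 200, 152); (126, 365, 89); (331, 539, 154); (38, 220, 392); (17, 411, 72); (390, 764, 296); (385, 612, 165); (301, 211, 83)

(152,200,239): 152+200 > 239 → valid
(89,126,365): 89+126 ≤ 365 → not valid
(154,331,539): 154+331 ≤ 539 → not valid
(38,220,392): 38+220 ≤ 392 → not valid
(17,72,411): 17+72 ≤ 411 → not valid
(296,390,764): 296+390 ≤ 764 → not valid
(165,385,612): 165+385 ≤ 612 → not valid
(83,211,301): 83+211 ≤ 301 → not valid
1 of the 8 triples forms a triangle.

1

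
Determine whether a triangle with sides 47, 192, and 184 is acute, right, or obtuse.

obtuse

Compare the square of the longest side to the sum of squares of the other two: 47² + 184² = 36065 < 36864 = 192².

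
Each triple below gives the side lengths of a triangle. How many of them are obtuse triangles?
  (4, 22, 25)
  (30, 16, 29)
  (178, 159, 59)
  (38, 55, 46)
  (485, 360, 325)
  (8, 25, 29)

3

(4,22,25): 4²+22² = 500 < 625 = 25² → obtuse
(30,16,29): 16²+29² = 1097 > 900 = 30² → acute
(178,159,59): 59²+159² = 28762 < 31684 = 178² → obtuse
(38,55,46): 38²+46² = 3560 > 3025 = 55² → acute
(485,360,325): 325²+360² = 235225 = 485² → right
(8,25,29): 8²+25² = 689 < 841 = 29² → obtuse
3 of the 6 are obtuse.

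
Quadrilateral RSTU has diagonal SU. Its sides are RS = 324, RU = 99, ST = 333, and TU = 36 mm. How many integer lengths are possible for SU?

71

From triangle RSU: 225 < SU < 423.
From triangle TSU: 297 < SU < 369.
Intersection: 297 < SU < 369, so integers 298 through 368: 71 values.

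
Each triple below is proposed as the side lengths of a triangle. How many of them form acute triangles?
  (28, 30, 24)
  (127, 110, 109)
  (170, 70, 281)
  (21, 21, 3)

3

(28,30,24): 24²+28² = 1360 > 900 = 30² → acute
(127,110,109): 109²+110² = 23981 > 16129 = 127² → acute
(170,70,281): 70+170 ≤ 281, not a triangle
(21,21,3): 3²+21² = 450 > 441 = 21² → acute
3 of the 4 are acute.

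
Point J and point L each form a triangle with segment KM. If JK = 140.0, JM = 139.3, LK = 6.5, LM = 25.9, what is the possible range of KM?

From triangle JKM: |140.0 − 139.3| < KM < 140.0 + 139.3, i.e. 0.7 < KM < 279.3.
From triangle LKM: 19.4 < KM < 32.4.
Both must hold, so KM lies in the intersection.

19.4 < KM < 32.4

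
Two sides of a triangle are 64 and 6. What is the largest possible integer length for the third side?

69

The third side must be strictly less than 64 + 6 = 70.
The largest integer below 70 is 69.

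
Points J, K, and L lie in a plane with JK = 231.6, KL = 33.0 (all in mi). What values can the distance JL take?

By the triangle inequality, |231.6 − 33.0| ≤ JL ≤ 231.6 + 33.0.

198.6 ≤ JL ≤ 264.6 mi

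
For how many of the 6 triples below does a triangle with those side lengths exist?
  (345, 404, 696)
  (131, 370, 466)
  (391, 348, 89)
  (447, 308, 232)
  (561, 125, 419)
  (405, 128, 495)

(345,404,696): 345+404 > 696 → valid
(131,370,466): 131+370 > 466 → valid
(89,348,391): 89+348 > 391 → valid
(232,308,447): 232+308 > 447 → valid
(125,419,561): 125+419 ≤ 561 → not valid
(128,405,495): 128+405 > 495 → valid
5 of the 6 triples form a triangle.

5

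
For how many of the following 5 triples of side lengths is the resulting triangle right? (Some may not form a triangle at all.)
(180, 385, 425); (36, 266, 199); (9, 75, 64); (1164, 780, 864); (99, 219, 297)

(180,385,425): 180²+385² = 180625 = 425² → right
(36,266,199): 36+199 ≤ 266, not a triangle
(9,75,64): 9+64 ≤ 75, not a triangle
(1164,780,864): 780²+864² = 1354896 = 1164² → right
(99,219,297): 99²+219² = 57762 < 88209 = 297² → obtuse
2 of the 5 are right.

2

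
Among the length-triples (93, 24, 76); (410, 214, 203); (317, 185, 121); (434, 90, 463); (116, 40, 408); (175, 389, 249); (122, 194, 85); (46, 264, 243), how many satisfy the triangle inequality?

(24,76,93): 24+76 > 93 → valid
(203,214,410): 203+214 > 410 → valid
(121,185,317): 121+185 ≤ 317 → not valid
(90,434,463): 90+434 > 463 → valid
(40,116,408): 40+116 ≤ 408 → not valid
(175,249,389): 175+249 > 389 → valid
(85,122,194): 85+122 > 194 → valid
(46,243,264): 46+243 > 264 → valid
6 of the 8 triples form a triangle.

6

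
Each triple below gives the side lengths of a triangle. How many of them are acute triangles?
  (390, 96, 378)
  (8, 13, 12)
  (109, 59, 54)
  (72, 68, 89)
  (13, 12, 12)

(390,96,378): 96²+378² = 152100 = 390² → right
(8,13,12): 8²+12² = 208 > 169 = 13² → acute
(109,59,54): 54²+59² = 6397 < 11881 = 109² → obtuse
(72,68,89): 68²+72² = 9808 > 7921 = 89² → acute
(13,12,12): 12²+12² = 288 > 169 = 13² → acute
3 of the 5 are acute.

3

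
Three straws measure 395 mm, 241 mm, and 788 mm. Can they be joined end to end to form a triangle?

The longest side is 788, but the other two sum to only 636.
636 < 788, so the triangle inequality fails.

No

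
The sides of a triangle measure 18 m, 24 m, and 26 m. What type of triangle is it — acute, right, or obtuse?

Compare the square of the longest side to the sum of squares of the other two: 18² + 24² = 900 > 676 = 26².

acute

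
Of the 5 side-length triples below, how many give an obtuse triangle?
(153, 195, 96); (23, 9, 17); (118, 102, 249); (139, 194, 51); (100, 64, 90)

(153,195,96): 96²+153² = 32625 < 38025 = 195² → obtuse
(23,9,17): 9²+17² = 370 < 529 = 23² → obtuse
(118,102,249): 102+118 ≤ 249, not a triangle
(139,194,51): 51+139 ≤ 194, not a triangle
(100,64,90): 64²+90² = 12196 > 10000 = 100² → acute
2 of the 5 are obtuse.

2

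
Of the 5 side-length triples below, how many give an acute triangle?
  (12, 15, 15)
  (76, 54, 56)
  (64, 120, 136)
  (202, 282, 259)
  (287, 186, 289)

4

(12,15,15): 12²+15² = 369 > 225 = 15² → acute
(76,54,56): 54²+56² = 6052 > 5776 = 76² → acute
(64,120,136): 64²+120² = 18496 = 136² → right
(202,282,259): 202²+259² = 107885 > 79524 = 282² → acute
(287,186,289): 186²+287² = 116965 > 83521 = 289² → acute
4 of the 5 are acute.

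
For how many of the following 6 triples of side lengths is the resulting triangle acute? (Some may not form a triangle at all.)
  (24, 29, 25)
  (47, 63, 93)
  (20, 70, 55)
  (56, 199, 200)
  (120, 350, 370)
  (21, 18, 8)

2

(24,29,25): 24²+25² = 1201 > 841 = 29² → acute
(47,63,93): 47²+63² = 6178 < 8649 = 93² → obtuse
(20,70,55): 20²+55² = 3425 < 4900 = 70² → obtuse
(56,199,200): 56²+199² = 42737 > 40000 = 200² → acute
(120,350,370): 120²+350² = 136900 = 370² → right
(21,18,8): 8²+18² = 388 < 441 = 21² → obtuse
2 of the 6 are acute.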